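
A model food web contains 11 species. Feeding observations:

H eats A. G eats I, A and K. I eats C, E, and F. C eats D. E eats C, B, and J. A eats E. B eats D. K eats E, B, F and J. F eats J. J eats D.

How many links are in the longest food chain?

One longest chain: D → J → E → A → H.
It has 5 species and 4 links.

4 links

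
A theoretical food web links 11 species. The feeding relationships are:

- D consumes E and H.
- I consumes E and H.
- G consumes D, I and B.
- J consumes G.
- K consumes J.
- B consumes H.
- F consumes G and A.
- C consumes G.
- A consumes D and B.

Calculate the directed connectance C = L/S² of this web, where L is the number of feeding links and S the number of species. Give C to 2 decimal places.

The web has S = 11 species and L = 15 feeding links.
C = L / S² = 15 / 121 = 0.1240 ≈ 0.12.

C = 0.12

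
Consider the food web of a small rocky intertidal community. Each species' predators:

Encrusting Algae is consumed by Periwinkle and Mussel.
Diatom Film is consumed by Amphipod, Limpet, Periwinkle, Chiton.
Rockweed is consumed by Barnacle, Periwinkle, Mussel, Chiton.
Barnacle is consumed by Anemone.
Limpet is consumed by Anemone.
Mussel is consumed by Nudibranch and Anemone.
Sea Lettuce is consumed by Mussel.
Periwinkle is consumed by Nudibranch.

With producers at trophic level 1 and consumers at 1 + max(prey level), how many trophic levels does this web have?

Producers (level 1): Encrusting Algae, Diatom Film, Sea Lettuce, Rockweed.
Encrusting Algae → Mussel → Nudibranch gives Nudibranch level 3.
No species has a prey at level 3, so no species reaches level 4.

3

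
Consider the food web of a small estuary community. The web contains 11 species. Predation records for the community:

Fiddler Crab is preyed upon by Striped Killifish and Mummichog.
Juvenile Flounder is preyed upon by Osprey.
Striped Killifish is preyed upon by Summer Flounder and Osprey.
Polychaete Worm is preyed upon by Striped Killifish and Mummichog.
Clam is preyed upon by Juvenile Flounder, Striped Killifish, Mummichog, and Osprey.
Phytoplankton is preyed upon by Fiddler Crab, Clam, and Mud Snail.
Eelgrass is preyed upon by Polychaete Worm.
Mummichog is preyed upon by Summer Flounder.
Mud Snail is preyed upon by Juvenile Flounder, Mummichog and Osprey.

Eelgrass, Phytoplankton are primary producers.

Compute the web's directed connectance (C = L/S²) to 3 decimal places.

The web has S = 11 species and L = 19 feeding links.
C = L / S² = 19 / 121 = 0.1570 ≈ 0.157.

C = 0.157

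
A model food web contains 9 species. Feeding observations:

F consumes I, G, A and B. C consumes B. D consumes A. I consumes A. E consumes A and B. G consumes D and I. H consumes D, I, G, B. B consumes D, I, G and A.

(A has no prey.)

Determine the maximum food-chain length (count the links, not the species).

4 links

One longest chain: A → I → G → B → F.
It has 5 species and 4 links.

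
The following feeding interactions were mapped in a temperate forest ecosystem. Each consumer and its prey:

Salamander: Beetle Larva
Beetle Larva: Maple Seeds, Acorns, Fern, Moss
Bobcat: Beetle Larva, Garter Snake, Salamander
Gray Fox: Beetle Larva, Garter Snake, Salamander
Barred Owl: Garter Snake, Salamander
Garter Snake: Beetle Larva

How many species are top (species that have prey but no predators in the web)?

Top species (has prey, but nothing eats it): Bobcat, Gray Fox, Barred Owl.
Count: 3.

3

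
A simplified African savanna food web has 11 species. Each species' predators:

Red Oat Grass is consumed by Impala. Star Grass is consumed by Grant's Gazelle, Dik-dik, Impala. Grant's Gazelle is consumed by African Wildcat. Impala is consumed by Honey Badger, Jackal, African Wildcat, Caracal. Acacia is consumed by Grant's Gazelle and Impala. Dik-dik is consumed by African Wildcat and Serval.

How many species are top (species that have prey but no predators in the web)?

5

Top species (has prey, but nothing eats it): Serval, African Wildcat, Caracal, Jackal, Honey Badger.
Count: 5.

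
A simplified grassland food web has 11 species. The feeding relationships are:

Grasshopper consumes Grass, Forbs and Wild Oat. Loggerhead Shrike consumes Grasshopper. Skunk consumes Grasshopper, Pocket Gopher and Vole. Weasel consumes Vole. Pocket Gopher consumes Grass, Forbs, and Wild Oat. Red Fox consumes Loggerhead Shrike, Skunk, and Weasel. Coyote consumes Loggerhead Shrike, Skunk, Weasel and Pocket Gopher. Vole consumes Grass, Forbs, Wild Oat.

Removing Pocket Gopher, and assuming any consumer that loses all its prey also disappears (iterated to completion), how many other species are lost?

0

Remove Pocket Gopher.
Every predator of it retains at least one other prey: Skunk still has Vole, Grasshopper; Coyote still has Loggerhead Shrike, Skunk, Weasel.
No consumer loses all prey, so no secondary extinctions occur.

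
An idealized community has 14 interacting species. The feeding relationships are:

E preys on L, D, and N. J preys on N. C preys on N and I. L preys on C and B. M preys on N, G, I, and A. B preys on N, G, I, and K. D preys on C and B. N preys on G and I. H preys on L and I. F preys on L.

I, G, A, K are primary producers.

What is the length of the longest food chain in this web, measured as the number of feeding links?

4 links

One longest chain: I → N → C → L → E.
It has 5 species and 4 links.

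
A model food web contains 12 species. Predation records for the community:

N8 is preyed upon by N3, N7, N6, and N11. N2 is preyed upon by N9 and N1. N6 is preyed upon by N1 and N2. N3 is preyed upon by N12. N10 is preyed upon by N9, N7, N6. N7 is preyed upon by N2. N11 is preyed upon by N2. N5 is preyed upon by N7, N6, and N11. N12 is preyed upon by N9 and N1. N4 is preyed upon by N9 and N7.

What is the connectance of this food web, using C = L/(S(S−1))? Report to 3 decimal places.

C = 0.159

The web has S = 12 species and L = 21 feeding links.
C = L / (S(S−1)) = 21 / 132 = 0.1591 ≈ 0.159.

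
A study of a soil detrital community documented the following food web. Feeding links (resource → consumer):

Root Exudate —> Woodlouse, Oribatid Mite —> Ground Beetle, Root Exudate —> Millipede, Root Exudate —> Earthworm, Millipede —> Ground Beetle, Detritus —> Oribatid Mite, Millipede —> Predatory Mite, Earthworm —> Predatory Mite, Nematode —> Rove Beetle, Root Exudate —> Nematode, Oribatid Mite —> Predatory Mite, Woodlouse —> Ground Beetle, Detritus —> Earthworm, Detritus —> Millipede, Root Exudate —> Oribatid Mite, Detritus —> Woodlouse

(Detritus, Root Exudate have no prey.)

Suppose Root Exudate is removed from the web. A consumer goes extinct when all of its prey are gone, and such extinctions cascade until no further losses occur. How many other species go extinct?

2

Remove Root Exudate.
Round 1: Nematode (all prey gone) → extinct.
Round 2: Rove Beetle (all prey gone) → extinct.
No further losses. Total secondary extinctions: 2.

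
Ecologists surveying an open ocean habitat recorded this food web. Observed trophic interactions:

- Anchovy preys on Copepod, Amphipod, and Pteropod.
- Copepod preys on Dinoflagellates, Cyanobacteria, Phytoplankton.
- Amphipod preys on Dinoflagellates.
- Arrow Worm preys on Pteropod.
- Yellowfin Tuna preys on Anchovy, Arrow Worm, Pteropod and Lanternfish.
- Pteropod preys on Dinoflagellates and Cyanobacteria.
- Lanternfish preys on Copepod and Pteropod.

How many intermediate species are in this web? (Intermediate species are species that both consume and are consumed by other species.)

6

Intermediate species (has both prey and predators): Amphipod, Pteropod, Copepod, Anchovy, Lanternfish, Arrow Worm.
Count: 6.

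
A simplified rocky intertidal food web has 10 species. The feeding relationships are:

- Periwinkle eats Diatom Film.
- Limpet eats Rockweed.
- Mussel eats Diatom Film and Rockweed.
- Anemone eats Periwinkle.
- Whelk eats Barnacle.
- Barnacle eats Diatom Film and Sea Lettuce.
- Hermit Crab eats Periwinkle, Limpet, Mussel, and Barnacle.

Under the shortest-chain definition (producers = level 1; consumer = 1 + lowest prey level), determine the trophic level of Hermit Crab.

Trophic level 3

Diatom Film is a producer → level 1.
Mussel eats Diatom Film → level 2.
Hermit Crab eats Mussel → level 3.
No prey of Hermit Crab is below level 2, so 3 is the minimum.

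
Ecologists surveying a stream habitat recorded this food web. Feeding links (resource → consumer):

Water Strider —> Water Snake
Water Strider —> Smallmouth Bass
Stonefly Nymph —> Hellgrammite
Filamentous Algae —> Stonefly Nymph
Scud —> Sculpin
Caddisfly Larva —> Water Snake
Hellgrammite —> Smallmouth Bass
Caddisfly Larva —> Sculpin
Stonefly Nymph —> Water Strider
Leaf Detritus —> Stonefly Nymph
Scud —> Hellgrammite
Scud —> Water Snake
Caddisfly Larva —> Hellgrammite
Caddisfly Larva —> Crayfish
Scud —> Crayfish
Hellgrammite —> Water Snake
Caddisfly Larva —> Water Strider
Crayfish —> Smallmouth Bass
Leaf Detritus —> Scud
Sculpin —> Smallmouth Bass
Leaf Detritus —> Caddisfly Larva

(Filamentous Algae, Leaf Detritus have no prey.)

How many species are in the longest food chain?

4 species

One longest chain: Leaf Detritus → Scud → Hellgrammite → Water Snake.
It has 4 species and 3 links.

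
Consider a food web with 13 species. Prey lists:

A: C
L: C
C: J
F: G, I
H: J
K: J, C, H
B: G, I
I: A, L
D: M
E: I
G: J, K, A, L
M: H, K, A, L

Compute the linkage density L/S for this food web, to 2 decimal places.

L/S = 1.77

There are L = 23 links among S = 13 species.
L/S = 23/13 = 1.7692 ≈ 1.77.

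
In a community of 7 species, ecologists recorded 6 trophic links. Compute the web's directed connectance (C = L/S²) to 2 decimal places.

C = 0.12

The web has S = 7 species and L = 6 feeding links.
C = L / S² = 6 / 49 = 0.1224 ≈ 0.12.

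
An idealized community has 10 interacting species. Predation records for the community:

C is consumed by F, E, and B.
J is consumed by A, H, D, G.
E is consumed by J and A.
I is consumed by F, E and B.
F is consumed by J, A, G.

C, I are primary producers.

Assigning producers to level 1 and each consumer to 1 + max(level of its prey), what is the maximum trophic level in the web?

4

Producers (level 1): C, I.
C → F → J → H gives H level 4.
No species has a prey at level 4, so no species reaches level 5.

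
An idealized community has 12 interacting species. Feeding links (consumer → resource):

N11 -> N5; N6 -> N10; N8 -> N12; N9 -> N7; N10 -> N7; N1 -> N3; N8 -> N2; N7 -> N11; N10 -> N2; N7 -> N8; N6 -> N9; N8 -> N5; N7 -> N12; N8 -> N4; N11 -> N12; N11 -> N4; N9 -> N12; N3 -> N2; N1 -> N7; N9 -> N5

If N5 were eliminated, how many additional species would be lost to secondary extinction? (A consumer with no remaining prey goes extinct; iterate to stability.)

Remove N5.
Every predator of it retains at least one other prey: N8 still has N4, N12, N2; N11 still has N4, N12; N9 still has N12, N7.
No consumer loses all prey, so no secondary extinctions occur.

0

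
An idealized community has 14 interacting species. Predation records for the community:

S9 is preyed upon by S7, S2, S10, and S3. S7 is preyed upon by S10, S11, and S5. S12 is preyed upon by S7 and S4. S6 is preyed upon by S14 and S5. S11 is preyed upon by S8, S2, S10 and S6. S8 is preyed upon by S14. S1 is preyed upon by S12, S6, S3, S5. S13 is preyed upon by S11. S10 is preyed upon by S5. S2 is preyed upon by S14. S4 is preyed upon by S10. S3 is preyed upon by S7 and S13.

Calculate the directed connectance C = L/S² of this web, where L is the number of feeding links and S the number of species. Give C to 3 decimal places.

C = 0.133

The web has S = 14 species and L = 26 feeding links.
C = L / S² = 26 / 196 = 0.1327 ≈ 0.133.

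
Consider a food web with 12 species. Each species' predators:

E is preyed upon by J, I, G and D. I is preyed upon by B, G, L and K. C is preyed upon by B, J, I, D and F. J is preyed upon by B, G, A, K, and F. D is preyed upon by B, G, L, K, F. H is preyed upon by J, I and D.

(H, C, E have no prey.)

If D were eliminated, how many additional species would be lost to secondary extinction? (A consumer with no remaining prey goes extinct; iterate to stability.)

Remove D.
Every predator of it retains at least one other prey: K still has J, I; F still has C, J; G still has E, J, I; B still has C, J, I; L still has I.
No consumer loses all prey, so no secondary extinctions occur.

0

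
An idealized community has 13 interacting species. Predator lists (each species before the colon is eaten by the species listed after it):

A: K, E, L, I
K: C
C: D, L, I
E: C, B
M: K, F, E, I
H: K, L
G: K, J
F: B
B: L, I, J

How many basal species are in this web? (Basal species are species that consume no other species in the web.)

4

Basal species (no prey listed): A, H, G, M.
Count: 4.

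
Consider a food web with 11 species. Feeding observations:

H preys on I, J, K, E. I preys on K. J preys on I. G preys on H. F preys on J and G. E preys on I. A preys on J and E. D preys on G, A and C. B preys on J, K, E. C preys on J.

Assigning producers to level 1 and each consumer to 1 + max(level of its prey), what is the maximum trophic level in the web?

6

Producers (level 1): K.
K → I → E → H → G → D gives D level 6.
No species has a prey at level 6, so no species reaches level 7.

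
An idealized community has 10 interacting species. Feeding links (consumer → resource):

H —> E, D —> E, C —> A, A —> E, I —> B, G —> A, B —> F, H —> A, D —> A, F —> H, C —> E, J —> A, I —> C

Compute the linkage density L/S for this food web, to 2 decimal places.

There are L = 13 links among S = 10 species.
L/S = 13/10 = 1.3000 ≈ 1.30.

L/S = 1.30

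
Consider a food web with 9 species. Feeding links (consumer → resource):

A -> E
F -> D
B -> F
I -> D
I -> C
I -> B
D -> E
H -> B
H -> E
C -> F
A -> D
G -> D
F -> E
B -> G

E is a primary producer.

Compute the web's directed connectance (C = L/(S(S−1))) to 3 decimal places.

C = 0.194

The web has S = 9 species and L = 14 feeding links.
C = L / (S(S−1)) = 14 / 72 = 0.1944 ≈ 0.194.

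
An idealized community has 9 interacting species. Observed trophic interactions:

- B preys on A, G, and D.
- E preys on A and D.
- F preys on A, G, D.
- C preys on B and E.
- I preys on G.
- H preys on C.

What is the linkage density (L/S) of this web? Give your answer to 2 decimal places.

L/S = 1.33

There are L = 12 links among S = 9 species.
L/S = 12/9 = 1.3333 ≈ 1.33.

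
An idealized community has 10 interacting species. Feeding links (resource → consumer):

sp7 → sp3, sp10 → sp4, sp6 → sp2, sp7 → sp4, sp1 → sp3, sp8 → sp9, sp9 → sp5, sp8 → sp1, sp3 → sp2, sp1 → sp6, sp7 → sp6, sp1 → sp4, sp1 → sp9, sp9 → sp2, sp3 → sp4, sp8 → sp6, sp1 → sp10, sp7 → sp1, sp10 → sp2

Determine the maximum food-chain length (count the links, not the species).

3 links

One longest chain: sp8 → sp1 → sp6 → sp2.
It has 4 species and 3 links.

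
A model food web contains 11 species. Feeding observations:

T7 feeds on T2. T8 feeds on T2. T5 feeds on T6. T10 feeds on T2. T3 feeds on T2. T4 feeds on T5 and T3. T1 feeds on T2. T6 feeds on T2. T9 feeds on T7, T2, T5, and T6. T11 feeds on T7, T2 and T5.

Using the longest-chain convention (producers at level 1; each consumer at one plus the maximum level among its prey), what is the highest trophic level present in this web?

4

Producers (level 1): T2.
T2 → T6 → T5 → T9 gives T9 level 4.
No species has a prey at level 4, so no species reaches level 5.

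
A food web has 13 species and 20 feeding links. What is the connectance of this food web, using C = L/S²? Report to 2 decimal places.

The web has S = 13 species and L = 20 feeding links.
C = L / S² = 20 / 169 = 0.1183 ≈ 0.12.

C = 0.12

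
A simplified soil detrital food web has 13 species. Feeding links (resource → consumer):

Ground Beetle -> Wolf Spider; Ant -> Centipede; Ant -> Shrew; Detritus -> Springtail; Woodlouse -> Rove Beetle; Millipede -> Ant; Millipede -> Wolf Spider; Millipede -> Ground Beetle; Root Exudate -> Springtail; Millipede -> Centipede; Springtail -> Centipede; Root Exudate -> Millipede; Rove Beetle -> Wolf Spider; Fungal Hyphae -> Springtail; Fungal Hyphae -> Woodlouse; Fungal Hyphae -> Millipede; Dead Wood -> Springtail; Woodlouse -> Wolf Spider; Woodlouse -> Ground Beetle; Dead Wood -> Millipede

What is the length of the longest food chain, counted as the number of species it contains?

One longest chain: Dead Wood → Millipede → Ant → Centipede.
It has 4 species and 3 links.

4 species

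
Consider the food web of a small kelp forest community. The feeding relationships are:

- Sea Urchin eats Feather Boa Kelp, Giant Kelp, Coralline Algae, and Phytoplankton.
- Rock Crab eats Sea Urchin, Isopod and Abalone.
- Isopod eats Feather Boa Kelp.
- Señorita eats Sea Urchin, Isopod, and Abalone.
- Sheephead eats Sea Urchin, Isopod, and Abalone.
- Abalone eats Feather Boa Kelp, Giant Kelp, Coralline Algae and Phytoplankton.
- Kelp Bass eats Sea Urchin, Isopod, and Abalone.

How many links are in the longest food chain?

One longest chain: Feather Boa Kelp → Sea Urchin → Sheephead.
It has 3 species and 2 links.

2 links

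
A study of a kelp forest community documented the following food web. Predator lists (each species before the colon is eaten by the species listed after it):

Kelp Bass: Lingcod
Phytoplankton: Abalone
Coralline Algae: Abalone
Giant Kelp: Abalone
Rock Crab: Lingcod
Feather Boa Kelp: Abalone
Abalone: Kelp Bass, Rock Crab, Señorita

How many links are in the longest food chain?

3 links

One longest chain: Coralline Algae → Abalone → Kelp Bass → Lingcod.
It has 4 species and 3 links.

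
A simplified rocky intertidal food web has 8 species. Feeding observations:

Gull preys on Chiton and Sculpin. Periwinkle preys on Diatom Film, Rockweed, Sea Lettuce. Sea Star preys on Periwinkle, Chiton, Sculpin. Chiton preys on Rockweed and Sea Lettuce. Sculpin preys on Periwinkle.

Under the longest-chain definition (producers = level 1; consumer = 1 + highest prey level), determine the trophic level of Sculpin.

Diatom Film is a producer → level 1.
Periwinkle eats Diatom Film (level 1); other prey at levels: Sea Lettuce 1, Rockweed 1 → level 2.
Sculpin eats Periwinkle → level 3.

Trophic level 3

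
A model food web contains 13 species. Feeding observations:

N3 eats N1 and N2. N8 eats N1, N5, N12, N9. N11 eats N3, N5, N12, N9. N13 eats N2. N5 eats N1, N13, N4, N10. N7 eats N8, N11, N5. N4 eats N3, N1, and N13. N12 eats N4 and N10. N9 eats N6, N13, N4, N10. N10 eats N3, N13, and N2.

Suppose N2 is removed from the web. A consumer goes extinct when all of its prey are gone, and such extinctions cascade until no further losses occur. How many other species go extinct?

1

Remove N2.
Round 1: N13 (all prey gone) → extinct.
No further losses. Total secondary extinctions: 1.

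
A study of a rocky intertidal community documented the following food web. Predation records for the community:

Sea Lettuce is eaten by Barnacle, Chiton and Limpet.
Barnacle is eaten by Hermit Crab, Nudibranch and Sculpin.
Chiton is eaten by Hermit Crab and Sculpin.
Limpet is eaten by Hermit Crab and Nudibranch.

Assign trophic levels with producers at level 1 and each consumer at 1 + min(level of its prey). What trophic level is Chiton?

Sea Lettuce is a producer → level 1.
Chiton eats Sea Lettuce → level 2.

Trophic level 2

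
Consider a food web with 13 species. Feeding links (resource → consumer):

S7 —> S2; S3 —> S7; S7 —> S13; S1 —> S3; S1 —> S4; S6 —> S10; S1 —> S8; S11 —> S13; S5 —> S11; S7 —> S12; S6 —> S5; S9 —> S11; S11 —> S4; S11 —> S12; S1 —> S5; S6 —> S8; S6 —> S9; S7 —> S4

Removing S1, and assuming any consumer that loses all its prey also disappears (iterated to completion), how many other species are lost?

Remove S1.
Round 1: S3 (all prey gone) → extinct.
Round 2: S7 (all prey gone) → extinct.
Round 3: S2 (all prey gone) → extinct.
No further losses. Total secondary extinctions: 3.

3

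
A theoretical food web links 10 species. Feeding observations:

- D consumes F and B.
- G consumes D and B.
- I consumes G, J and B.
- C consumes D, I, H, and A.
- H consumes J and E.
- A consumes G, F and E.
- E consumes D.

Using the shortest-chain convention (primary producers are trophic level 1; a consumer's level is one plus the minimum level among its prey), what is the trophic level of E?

Trophic level 3

F is a producer → level 1.
D eats F → level 2.
E eats D → level 3.
No prey of E is below level 2, so 3 is the minimum.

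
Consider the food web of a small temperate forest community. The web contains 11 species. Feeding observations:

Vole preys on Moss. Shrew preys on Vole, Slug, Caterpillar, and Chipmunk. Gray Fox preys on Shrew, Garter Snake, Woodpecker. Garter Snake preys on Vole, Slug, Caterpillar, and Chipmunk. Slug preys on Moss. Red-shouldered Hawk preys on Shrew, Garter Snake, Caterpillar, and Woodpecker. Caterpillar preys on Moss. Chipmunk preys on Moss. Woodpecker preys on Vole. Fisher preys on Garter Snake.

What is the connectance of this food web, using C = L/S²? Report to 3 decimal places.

The web has S = 11 species and L = 21 feeding links.
C = L / S² = 21 / 121 = 0.1736 ≈ 0.174.

C = 0.174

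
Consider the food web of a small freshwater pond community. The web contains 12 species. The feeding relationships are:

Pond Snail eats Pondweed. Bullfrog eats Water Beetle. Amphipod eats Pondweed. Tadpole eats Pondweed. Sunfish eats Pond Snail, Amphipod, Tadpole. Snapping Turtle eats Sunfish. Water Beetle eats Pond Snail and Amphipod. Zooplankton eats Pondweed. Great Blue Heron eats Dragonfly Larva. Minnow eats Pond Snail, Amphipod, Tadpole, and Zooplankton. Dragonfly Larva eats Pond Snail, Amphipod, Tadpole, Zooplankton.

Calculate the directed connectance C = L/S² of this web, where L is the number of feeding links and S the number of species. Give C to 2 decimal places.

C = 0.14

The web has S = 12 species and L = 20 feeding links.
C = L / S² = 20 / 144 = 0.1389 ≈ 0.14.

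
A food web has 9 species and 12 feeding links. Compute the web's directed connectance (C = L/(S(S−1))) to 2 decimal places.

The web has S = 9 species and L = 12 feeding links.
C = L / (S(S−1)) = 12 / 72 = 0.1667 ≈ 0.17.

C = 0.17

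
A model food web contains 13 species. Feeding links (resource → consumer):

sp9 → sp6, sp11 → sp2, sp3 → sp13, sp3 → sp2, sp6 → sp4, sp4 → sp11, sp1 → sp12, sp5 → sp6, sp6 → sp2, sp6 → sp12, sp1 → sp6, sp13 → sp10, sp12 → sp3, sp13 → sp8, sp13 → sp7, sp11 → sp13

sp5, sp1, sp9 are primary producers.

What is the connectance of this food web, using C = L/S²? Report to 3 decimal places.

C = 0.095

The web has S = 13 species and L = 16 feeding links.
C = L / S² = 16 / 169 = 0.0947 ≈ 0.095.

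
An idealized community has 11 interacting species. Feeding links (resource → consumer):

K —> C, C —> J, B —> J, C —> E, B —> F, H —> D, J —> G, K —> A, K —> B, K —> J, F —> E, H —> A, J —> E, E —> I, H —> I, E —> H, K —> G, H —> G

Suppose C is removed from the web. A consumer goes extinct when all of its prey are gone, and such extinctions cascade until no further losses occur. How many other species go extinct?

Remove C.
Every predator of it retains at least one other prey: J still has K, B; E still has J, F.
No consumer loses all prey, so no secondary extinctions occur.

0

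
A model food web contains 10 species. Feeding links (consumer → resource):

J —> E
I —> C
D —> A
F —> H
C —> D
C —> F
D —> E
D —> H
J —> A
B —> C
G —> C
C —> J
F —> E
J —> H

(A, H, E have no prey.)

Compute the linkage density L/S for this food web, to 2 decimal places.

There are L = 14 links among S = 10 species.
L/S = 14/10 = 1.4000 ≈ 1.40.

L/S = 1.40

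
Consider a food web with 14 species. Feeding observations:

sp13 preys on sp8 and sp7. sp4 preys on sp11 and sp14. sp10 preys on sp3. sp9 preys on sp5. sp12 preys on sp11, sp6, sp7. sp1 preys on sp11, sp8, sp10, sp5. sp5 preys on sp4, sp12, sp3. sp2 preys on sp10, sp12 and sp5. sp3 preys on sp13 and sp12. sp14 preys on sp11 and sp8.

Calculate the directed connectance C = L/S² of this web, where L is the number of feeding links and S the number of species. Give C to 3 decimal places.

C = 0.117

The web has S = 14 species and L = 23 feeding links.
C = L / S² = 23 / 196 = 0.1173 ≈ 0.117.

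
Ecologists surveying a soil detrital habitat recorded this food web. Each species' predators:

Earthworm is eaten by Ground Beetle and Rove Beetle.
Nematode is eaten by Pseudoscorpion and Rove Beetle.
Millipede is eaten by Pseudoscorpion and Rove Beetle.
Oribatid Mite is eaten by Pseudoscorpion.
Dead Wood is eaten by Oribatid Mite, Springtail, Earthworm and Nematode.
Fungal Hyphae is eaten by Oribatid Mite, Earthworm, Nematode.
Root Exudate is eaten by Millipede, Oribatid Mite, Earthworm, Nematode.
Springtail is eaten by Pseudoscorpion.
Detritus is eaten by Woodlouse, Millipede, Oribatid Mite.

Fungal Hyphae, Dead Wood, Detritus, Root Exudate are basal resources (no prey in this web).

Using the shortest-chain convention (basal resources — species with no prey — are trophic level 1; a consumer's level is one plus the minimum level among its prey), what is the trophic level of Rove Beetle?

Fungal Hyphae has no prey (basal) → level 1.
Earthworm eats Fungal Hyphae → level 2.
Rove Beetle eats Earthworm → level 3.
No prey of Rove Beetle is below level 2, so 3 is the minimum.

Trophic level 3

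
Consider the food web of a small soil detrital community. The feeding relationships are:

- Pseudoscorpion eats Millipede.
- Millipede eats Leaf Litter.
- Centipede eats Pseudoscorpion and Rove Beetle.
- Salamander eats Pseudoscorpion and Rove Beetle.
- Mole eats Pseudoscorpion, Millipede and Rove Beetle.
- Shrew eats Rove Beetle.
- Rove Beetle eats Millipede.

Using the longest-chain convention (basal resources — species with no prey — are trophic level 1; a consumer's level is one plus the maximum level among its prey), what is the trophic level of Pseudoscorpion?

Trophic level 3

Leaf Litter has no prey (basal) → level 1.
Millipede eats Leaf Litter → level 2.
Pseudoscorpion eats Millipede → level 3.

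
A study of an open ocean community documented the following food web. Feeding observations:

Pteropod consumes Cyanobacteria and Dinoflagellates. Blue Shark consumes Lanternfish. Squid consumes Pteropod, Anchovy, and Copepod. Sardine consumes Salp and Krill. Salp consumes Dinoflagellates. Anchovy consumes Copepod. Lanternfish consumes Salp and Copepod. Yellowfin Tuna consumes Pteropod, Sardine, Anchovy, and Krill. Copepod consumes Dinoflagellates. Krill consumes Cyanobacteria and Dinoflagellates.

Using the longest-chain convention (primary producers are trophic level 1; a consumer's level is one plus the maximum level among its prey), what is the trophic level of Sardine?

Trophic level 3

Dinoflagellates is a producer → level 1.
Salp eats Dinoflagellates → level 2.
Sardine eats Salp (level 2); other prey at levels: Krill 2 → level 3.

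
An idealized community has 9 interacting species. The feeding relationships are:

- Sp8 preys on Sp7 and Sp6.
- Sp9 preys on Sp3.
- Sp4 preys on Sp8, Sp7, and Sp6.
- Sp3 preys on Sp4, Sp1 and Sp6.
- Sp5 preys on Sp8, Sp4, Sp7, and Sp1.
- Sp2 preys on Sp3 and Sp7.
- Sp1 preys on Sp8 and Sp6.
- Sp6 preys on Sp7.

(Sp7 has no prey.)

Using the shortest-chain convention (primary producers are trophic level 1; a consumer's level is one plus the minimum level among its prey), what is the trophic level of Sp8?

Trophic level 2

Sp7 is a producer → level 1.
Sp8 eats Sp7 → level 2.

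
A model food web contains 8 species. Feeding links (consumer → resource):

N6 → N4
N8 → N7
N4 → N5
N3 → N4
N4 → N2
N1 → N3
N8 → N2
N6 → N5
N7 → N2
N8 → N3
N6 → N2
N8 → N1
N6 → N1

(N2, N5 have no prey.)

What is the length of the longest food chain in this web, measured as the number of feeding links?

4 links

One longest chain: N2 → N4 → N3 → N1 → N6.
It has 5 species and 4 links.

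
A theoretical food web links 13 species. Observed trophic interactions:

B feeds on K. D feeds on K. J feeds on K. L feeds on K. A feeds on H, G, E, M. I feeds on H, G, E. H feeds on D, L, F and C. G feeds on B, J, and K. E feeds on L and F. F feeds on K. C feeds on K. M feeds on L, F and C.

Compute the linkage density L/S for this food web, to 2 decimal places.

There are L = 25 links among S = 13 species.
L/S = 25/13 = 1.9231 ≈ 1.92.

L/S = 1.92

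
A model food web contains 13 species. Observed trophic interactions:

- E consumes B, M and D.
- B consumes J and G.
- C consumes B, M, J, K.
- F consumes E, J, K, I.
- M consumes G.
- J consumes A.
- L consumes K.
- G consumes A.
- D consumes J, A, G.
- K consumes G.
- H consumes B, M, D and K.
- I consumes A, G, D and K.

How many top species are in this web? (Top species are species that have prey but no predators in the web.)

4

Top species (has prey, but nothing eats it): H, L, C, F.
Count: 4.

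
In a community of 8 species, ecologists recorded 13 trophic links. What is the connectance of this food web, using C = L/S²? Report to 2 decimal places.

The web has S = 8 species and L = 13 feeding links.
C = L / S² = 13 / 64 = 0.2031 ≈ 0.20.

C = 0.20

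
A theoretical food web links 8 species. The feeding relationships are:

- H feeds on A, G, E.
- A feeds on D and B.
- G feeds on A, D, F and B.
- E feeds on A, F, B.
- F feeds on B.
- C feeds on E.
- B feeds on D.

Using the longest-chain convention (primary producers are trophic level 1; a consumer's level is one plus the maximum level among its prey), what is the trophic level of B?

Trophic level 2

D is a producer → level 1.
B eats D → level 2.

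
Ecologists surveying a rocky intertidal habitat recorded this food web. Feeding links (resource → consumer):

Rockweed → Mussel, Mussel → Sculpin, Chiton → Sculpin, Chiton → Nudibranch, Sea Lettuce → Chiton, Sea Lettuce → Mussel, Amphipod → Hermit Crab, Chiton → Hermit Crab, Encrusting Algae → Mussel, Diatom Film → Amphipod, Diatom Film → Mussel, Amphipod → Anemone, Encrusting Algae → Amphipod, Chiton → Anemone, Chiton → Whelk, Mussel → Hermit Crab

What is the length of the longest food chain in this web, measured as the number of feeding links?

2 links

One longest chain: Encrusting Algae → Amphipod → Hermit Crab.
It has 3 species and 2 links.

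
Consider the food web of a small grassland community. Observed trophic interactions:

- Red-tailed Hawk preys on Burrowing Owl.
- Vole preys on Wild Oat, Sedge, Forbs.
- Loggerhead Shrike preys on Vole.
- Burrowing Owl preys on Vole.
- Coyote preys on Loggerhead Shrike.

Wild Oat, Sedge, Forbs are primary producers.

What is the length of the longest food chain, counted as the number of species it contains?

4 species

One longest chain: Wild Oat → Vole → Burrowing Owl → Red-tailed Hawk.
It has 4 species and 3 links.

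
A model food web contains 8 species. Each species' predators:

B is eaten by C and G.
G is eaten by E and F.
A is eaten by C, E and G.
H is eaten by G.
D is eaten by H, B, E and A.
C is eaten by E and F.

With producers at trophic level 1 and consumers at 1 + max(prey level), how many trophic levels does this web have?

4

Producers (level 1): D.
D → H → G → E gives E level 4.
No species has a prey at level 4, so no species reaches level 5.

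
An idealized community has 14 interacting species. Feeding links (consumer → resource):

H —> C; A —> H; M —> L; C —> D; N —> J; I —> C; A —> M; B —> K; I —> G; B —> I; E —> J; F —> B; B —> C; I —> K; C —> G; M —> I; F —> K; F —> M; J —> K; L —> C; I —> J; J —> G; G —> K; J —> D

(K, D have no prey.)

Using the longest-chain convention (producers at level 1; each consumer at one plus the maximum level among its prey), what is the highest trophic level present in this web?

Producers (level 1): K, D.
K → G → J → I → B → F gives F level 6.
No species has a prey at level 6, so no species reaches level 7.

6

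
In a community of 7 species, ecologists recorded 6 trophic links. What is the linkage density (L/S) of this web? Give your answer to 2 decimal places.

There are L = 6 links among S = 7 species.
L/S = 6/7 = 0.8571 ≈ 0.86.

L/S = 0.86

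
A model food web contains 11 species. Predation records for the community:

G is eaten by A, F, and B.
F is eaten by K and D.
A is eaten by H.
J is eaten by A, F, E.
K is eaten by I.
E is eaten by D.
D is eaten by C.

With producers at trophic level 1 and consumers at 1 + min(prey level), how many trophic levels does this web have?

Producers (level 1): G, J.
Following each consumer down to its lowest-level prey: J → E → D → C (levels 1 through 4).
All prey of C (D 3) are at level 3 or above, so C is at level 1 + 3 = 4.
Every consumer has at least one prey at level 3 or below, so none exceeds level 4.

4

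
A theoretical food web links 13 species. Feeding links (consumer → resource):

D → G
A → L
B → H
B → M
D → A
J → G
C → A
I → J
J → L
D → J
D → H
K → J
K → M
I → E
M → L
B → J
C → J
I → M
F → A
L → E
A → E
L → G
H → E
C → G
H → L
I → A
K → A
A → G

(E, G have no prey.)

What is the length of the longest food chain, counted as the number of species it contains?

4 species

One longest chain: E → L → A → C.
It has 4 species and 3 links.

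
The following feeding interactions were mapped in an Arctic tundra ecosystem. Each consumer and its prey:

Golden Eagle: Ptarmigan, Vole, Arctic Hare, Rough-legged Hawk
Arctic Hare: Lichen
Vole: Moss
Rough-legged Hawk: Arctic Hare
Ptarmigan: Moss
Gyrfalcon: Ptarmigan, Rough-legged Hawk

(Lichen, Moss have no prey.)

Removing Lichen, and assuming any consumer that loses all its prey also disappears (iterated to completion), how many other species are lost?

2

Remove Lichen.
Round 1: Arctic Hare (all prey gone) → extinct.
Round 2: Rough-legged Hawk (all prey gone) → extinct.
No further losses. Total secondary extinctions: 2.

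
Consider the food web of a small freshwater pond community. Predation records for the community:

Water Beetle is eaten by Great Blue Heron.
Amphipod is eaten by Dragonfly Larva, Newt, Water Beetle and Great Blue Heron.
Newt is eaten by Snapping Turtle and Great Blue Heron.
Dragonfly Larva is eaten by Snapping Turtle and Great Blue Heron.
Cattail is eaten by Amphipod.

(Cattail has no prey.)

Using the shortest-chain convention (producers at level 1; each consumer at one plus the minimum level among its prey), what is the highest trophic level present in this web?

Producers (level 1): Cattail.
Following each consumer down to its lowest-level prey: Cattail → Amphipod → Dragonfly Larva → Snapping Turtle (levels 1 through 4).
All prey of Snapping Turtle (Dragonfly Larva 3, Newt 3) are at level 3 or above, so Snapping Turtle is at level 1 + 3 = 4.
Every consumer has at least one prey at level 3 or below, so none exceeds level 4.

4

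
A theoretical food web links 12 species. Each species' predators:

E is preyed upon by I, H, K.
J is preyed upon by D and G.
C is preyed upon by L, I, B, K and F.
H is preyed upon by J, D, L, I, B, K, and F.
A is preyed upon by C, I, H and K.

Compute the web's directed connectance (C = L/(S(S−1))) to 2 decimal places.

The web has S = 12 species and L = 21 feeding links.
C = L / (S(S−1)) = 21 / 132 = 0.1591 ≈ 0.16.

C = 0.16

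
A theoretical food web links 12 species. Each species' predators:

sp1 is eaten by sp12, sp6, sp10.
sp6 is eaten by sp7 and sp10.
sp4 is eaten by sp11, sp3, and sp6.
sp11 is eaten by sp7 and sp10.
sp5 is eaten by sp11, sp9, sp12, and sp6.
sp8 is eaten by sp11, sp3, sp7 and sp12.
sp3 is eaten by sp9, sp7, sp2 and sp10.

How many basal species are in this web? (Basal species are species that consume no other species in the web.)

Basal species (no prey listed): sp1, sp4, sp8, sp5.
Count: 4.

4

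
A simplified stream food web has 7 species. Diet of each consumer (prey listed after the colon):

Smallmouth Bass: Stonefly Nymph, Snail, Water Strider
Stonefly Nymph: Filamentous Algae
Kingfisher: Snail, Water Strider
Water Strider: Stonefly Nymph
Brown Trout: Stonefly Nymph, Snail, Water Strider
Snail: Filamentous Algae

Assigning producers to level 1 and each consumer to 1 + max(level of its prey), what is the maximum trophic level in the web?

Producers (level 1): Filamentous Algae.
Filamentous Algae → Stonefly Nymph → Water Strider → Smallmouth Bass gives Smallmouth Bass level 4.
No species has a prey at level 4, so no species reaches level 5.

4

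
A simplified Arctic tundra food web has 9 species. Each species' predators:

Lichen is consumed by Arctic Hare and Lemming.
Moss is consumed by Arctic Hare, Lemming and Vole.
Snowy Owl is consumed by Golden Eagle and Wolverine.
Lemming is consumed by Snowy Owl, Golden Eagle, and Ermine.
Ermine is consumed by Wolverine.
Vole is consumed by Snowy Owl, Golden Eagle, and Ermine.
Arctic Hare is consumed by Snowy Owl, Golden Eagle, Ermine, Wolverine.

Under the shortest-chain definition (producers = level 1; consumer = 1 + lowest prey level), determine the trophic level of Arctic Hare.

Moss is a producer → level 1.
Arctic Hare eats Moss → level 2.

Trophic level 2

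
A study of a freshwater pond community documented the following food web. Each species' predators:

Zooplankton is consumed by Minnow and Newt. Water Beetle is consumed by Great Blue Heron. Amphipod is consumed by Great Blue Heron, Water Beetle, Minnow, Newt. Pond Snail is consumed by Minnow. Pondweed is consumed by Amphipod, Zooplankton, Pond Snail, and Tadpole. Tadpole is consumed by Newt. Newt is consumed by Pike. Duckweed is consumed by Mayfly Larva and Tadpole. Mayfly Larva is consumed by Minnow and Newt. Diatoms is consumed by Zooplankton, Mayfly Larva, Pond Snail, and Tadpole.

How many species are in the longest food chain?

4 species

One longest chain: Pondweed → Amphipod → Water Beetle → Great Blue Heron.
It has 4 species and 3 links.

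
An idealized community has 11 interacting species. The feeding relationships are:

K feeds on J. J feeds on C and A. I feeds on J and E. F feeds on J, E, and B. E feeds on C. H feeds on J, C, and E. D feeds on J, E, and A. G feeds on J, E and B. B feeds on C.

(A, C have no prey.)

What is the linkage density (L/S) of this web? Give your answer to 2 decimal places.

L/S = 1.73

There are L = 19 links among S = 11 species.
L/S = 19/11 = 1.7273 ≈ 1.73.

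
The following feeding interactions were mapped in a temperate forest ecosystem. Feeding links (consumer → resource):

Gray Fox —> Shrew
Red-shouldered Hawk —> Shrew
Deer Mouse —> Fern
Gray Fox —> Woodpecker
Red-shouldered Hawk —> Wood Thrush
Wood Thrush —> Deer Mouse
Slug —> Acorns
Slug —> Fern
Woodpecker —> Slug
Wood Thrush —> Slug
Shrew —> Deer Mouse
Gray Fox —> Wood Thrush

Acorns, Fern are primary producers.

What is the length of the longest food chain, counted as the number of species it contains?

One longest chain: Fern → Deer Mouse → Shrew → Red-shouldered Hawk.
It has 4 species and 3 links.

4 species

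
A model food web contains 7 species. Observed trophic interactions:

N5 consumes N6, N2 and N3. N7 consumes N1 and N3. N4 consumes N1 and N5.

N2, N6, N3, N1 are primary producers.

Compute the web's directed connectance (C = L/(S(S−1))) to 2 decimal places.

The web has S = 7 species and L = 7 feeding links.
C = L / (S(S−1)) = 7 / 42 = 0.1667 ≈ 0.17.

C = 0.17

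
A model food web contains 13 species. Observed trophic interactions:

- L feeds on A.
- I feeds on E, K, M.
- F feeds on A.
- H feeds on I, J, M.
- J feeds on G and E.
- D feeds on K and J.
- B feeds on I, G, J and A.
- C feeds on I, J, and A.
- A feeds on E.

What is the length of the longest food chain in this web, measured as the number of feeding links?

2 links

One longest chain: M → I → B.
It has 3 species and 2 links.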